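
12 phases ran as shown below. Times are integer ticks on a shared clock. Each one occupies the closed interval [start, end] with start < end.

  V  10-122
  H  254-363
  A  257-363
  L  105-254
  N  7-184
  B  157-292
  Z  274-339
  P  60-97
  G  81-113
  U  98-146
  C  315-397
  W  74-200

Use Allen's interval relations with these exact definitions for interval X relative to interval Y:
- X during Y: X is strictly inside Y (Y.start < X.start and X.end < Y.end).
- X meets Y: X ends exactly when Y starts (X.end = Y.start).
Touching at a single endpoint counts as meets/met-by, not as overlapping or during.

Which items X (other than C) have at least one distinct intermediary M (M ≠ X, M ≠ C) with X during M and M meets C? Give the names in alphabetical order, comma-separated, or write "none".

none

Target C = [315, 397].
Intermediaries M with M meets C: none.
Union: none.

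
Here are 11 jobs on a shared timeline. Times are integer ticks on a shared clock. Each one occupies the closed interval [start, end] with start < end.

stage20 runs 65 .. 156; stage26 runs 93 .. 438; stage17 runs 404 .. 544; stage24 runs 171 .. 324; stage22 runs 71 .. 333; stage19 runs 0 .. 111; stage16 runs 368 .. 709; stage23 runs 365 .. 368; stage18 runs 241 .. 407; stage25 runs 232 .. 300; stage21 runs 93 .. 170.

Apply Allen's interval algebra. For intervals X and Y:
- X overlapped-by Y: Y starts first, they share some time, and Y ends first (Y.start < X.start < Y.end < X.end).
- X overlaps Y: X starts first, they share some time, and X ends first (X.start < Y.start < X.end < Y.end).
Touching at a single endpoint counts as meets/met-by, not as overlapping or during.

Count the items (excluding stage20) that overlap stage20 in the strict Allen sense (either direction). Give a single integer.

4

Target stage20 = [65, 156].
stage16 [368, 709] → after → no.
stage17 [404, 544] → after → no.
stage18 [241, 407] → after → no.
stage19 [0, 111] → overlaps → counts.
stage21 [93, 170] → overlapped-by → counts.
stage22 [71, 333] → overlapped-by → counts.
stage23 [365, 368] → after → no.
stage24 [171, 324] → after → no.
stage25 [232, 300] → after → no.
stage26 [93, 438] → overlapped-by → counts.
Total: 4.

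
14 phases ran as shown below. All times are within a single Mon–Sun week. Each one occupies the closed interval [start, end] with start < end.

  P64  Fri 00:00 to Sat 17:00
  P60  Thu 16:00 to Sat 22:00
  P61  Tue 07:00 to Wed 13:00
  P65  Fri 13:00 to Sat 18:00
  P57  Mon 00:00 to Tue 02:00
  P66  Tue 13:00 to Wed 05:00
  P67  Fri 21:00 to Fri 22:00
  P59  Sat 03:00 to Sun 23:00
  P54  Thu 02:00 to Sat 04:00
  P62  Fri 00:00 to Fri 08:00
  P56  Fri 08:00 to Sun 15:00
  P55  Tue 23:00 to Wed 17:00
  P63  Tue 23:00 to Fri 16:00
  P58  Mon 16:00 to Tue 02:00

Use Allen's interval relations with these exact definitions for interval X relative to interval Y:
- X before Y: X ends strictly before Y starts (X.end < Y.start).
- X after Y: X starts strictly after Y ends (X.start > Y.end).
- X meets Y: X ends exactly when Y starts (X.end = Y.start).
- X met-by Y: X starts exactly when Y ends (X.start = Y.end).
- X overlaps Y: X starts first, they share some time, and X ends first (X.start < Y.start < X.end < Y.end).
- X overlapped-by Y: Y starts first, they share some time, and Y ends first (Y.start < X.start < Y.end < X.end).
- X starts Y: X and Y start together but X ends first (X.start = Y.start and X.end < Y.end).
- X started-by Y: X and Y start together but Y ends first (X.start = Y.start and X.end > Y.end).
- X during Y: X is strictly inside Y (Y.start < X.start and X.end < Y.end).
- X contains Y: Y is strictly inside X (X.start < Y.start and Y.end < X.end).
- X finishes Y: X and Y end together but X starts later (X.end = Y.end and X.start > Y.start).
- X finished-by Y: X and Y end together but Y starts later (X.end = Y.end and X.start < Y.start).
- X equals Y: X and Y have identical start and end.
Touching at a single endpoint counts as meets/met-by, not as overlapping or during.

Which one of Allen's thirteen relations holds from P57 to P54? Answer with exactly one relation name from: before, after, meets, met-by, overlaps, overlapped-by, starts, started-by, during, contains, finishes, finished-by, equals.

before

P57 = [Mon 00:00, Tue 02:00]; P54 = [Thu 02:00, Sat 04:00].
Compare endpoints: P57.start < P54.start, P57.start < P54.end, P57.end < P54.start, P57.end < P54.end.
That pattern is 'before'.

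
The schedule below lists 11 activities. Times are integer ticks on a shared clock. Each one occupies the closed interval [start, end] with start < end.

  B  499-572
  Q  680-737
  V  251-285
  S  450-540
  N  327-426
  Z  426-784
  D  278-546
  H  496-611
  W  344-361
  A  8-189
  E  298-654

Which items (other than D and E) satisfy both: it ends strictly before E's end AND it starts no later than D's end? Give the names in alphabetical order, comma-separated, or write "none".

A, B, H, N, S, V, W

Conditions: its end is strictly before E's end (X.end < 654) AND its start is no later than D's end (X.start <= 546).
A: end 189 < 654? ✓; start 8 <= 546? ✓ → yes.
B: end 572 < 654? ✓; start 499 <= 546? ✓ → yes.
H: end 611 < 654? ✓; start 496 <= 546? ✓ → yes.
N: end 426 < 654? ✓; start 327 <= 546? ✓ → yes.
Q: end 737 < 654? ✗; start 680 <= 546? ✗ → no.
S: end 540 < 654? ✓; start 450 <= 546? ✓ → yes.
V: end 285 < 654? ✓; start 251 <= 546? ✓ → yes.
W: end 361 < 654? ✓; start 344 <= 546? ✓ → yes.
Z: end 784 < 654? ✗; start 426 <= 546? ✓ → no.
Result: A, B, H, N, S, V, W.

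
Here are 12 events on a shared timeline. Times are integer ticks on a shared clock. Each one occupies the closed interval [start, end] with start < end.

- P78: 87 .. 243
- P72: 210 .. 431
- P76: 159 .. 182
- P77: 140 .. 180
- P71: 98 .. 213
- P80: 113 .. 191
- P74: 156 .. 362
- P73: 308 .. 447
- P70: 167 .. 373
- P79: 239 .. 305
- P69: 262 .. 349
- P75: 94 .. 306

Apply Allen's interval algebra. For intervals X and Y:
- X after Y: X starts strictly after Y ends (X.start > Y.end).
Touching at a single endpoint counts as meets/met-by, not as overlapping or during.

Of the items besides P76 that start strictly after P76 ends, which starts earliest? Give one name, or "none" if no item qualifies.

Target P76 = [159, 182].
P69 [262, 349] → after → candidate.
P70 [167, 373] → overlapped-by → excluded.
P71 [98, 213] → contains → excluded.
P72 [210, 431] → after → candidate.
P73 [308, 447] → after → candidate.
P74 [156, 362] → contains → excluded.
P75 [94, 306] → contains → excluded.
P77 [140, 180] → overlaps → excluded.
P78 [87, 243] → contains → excluded.
P79 [239, 305] → after → candidate.
P80 [113, 191] → contains → excluded.
Among candidates, earliest start is 210 → P72.

P72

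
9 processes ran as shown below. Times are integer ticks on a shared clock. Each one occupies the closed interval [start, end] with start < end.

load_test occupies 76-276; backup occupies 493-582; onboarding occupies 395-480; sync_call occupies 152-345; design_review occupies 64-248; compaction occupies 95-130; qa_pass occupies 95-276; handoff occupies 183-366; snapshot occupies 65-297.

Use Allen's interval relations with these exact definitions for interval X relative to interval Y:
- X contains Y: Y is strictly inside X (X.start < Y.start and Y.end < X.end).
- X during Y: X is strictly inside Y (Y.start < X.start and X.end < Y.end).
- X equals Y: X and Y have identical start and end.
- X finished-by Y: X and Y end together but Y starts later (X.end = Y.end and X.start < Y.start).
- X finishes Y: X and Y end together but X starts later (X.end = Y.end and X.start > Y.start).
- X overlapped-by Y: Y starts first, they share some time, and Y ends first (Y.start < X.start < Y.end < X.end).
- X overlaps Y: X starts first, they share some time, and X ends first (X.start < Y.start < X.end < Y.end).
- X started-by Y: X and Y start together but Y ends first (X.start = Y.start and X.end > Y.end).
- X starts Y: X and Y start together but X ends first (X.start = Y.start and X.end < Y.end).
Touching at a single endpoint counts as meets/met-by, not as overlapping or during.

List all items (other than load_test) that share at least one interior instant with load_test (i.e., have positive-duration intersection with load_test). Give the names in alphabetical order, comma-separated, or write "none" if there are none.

Target load_test = [76, 276].
backup [493, 582] → after → no.
compaction [95, 130] → during → yes.
design_review [64, 248] → overlaps → yes.
handoff [183, 366] → overlapped-by → yes.
onboarding [395, 480] → after → no.
qa_pass [95, 276] → finishes → yes.
snapshot [65, 297] → contains → yes.
sync_call [152, 345] → overlapped-by → yes.
Result: compaction, design_review, handoff, qa_pass, snapshot, sync_call.

compaction, design_review, handoff, qa_pass, snapshot, sync_call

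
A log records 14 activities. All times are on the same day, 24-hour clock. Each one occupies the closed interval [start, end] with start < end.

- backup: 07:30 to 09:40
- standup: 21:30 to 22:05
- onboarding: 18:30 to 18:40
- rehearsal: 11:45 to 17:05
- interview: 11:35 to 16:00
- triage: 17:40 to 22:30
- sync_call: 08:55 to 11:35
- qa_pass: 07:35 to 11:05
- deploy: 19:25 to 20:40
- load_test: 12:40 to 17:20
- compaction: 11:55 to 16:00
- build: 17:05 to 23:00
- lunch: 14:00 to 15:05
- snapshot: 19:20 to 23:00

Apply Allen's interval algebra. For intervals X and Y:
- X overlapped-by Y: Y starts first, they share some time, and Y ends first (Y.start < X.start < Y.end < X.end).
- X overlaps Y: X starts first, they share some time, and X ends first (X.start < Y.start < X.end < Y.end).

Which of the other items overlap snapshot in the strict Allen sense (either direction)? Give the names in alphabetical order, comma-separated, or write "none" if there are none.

triage

Target snapshot = [19:20, 23:00].
backup [07:30, 09:40] → before → no.
build [17:05, 23:00] → finished-by → no.
compaction [11:55, 16:00] → before → no.
deploy [19:25, 20:40] → during → no.
interview [11:35, 16:00] → before → no.
load_test [12:40, 17:20] → before → no.
lunch [14:00, 15:05] → before → no.
onboarding [18:30, 18:40] → before → no.
qa_pass [07:35, 11:05] → before → no.
rehearsal [11:45, 17:05] → before → no.
standup [21:30, 22:05] → during → no.
sync_call [08:55, 11:35] → before → no.
triage [17:40, 22:30] → overlaps → yes.
Result: triage.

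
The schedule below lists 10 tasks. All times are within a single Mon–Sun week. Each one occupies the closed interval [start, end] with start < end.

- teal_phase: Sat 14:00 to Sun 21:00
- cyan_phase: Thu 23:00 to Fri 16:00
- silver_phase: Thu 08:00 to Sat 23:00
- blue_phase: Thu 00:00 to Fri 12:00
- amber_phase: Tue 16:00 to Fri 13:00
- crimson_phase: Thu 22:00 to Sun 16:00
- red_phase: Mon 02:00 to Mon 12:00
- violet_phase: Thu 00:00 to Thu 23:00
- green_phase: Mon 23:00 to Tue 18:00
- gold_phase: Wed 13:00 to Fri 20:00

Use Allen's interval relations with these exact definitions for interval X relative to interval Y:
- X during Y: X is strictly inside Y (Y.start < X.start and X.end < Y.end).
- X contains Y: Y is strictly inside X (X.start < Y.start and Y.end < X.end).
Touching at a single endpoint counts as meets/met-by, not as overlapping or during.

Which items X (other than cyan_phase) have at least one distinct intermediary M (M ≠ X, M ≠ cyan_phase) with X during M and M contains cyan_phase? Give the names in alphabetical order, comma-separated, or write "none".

Target cyan_phase = [Thu 23:00, Fri 16:00].
Intermediaries M with M contains cyan_phase: crimson_phase, gold_phase, silver_phase.
Via crimson_phase — items with X during crimson_phase: none.
Via gold_phase — items with X during gold_phase: blue_phase, violet_phase.
Via silver_phase — items with X during silver_phase: none.
Union: blue_phase, violet_phase.

blue_phase, violet_phase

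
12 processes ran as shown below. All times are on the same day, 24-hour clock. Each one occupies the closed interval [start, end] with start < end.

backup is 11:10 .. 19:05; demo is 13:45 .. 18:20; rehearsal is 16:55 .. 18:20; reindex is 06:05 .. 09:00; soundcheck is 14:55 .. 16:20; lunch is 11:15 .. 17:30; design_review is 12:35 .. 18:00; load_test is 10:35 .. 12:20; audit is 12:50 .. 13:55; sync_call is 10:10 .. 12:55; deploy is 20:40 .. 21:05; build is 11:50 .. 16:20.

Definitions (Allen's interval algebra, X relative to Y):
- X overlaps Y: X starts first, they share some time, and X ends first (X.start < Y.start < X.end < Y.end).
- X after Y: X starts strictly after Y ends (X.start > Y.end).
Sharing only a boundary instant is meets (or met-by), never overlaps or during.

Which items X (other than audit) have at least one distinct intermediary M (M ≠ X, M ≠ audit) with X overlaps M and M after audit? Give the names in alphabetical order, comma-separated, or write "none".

Target audit = [12:50, 13:55].
Intermediaries M with M after audit: deploy, rehearsal, soundcheck.
Via deploy — items with X overlaps deploy: none.
Via rehearsal — items with X overlaps rehearsal: design_review, lunch.
Via soundcheck — items with X overlaps soundcheck: none.
Union: design_review, lunch.

design_review, lunch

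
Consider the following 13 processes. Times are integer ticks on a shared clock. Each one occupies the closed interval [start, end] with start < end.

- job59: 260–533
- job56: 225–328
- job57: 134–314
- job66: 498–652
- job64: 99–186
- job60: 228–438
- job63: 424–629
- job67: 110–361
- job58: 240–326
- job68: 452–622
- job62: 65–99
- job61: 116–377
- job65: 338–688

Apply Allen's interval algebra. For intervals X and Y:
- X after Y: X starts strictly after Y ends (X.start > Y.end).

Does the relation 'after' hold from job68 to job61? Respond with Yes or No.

job68 = [452, 622], job61 = [116, 377].
Actual relation of job68 to job61: after.
Asked whether 'after' holds → Yes.

Yes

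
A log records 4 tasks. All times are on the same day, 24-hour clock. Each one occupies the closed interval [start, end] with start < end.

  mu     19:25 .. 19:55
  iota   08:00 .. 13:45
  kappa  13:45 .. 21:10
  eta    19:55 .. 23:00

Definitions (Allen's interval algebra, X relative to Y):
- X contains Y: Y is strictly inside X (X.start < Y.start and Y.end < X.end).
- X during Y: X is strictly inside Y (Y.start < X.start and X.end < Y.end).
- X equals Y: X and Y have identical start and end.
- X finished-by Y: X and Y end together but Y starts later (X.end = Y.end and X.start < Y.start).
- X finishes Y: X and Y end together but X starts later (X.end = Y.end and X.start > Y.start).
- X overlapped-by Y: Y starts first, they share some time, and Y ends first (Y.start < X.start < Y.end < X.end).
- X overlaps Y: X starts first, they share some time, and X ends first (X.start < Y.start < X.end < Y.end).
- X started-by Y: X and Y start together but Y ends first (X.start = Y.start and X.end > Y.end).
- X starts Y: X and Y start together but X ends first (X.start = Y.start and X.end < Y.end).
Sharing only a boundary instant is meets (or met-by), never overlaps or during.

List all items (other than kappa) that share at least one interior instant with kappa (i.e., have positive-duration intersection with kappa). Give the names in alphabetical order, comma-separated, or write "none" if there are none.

eta, mu

Target kappa = [13:45, 21:10].
eta [19:55, 23:00] → overlapped-by → yes.
iota [08:00, 13:45] → meets → no.
mu [19:25, 19:55] → during → yes.
Result: eta, mu.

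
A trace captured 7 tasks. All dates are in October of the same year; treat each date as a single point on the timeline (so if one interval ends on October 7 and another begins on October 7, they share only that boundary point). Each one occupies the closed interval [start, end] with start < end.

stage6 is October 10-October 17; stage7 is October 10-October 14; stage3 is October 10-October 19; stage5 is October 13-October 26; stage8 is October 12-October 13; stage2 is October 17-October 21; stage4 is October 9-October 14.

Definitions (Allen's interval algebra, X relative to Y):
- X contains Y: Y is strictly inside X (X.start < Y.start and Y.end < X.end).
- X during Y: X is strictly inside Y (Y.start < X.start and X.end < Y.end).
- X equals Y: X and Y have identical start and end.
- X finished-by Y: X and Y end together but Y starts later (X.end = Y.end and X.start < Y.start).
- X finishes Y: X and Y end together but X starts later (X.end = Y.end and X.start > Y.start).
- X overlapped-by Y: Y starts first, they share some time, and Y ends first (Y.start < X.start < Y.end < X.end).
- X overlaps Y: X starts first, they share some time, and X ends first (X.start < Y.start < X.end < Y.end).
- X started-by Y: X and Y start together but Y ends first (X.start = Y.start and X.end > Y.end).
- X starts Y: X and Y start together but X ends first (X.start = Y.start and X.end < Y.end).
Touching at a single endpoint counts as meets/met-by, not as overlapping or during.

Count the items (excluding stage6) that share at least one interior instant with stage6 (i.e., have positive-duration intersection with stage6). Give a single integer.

5

Target stage6 = [October 10, October 17].
stage2 [October 17, October 21] → met-by → no.
stage3 [October 10, October 19] → started-by → counts.
stage4 [October 9, October 14] → overlaps → counts.
stage5 [October 13, October 26] → overlapped-by → counts.
stage7 [October 10, October 14] → starts → counts.
stage8 [October 12, October 13] → during → counts.
Total: 5.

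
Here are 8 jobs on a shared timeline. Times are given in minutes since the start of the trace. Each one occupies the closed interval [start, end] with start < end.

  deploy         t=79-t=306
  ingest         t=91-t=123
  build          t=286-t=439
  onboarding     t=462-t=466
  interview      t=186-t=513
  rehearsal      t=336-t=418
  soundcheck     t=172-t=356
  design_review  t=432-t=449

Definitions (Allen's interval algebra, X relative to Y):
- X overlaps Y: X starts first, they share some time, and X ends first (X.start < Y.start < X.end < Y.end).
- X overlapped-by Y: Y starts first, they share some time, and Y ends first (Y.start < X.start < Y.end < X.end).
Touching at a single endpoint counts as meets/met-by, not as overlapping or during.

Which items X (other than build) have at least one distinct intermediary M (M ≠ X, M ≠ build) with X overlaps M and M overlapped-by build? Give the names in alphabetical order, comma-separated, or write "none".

Target build = [t=286, t=439].
Intermediaries M with M overlapped-by build: design_review.
Via design_review — items with X overlaps design_review: none.
Union: none.

none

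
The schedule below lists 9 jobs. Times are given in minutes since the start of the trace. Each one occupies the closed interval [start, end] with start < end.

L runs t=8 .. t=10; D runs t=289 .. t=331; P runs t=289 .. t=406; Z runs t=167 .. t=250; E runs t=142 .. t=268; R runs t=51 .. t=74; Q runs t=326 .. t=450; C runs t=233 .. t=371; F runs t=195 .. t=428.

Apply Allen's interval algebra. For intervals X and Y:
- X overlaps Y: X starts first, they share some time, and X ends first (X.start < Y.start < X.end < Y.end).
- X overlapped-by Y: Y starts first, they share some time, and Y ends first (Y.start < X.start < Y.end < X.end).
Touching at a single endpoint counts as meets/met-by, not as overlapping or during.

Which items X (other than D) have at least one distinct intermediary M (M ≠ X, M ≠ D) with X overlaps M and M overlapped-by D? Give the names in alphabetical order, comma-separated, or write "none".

C, F, P

Target D = [t=289, t=331].
Intermediaries M with M overlapped-by D: Q.
Via Q — items with X overlaps Q: C, F, P.
Union: C, F, P.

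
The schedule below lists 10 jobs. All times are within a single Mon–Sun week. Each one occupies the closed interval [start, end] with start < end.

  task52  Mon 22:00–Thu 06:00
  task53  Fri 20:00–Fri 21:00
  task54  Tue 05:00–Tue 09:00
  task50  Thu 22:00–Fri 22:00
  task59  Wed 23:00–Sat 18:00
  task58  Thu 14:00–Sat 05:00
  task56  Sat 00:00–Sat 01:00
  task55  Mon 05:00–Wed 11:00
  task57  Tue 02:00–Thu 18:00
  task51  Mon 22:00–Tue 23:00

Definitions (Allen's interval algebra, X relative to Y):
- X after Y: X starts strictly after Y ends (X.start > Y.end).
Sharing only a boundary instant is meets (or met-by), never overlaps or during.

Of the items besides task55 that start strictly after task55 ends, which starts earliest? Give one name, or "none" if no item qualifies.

Target task55 = [Mon 05:00, Wed 11:00].
task50 [Thu 22:00, Fri 22:00] → after → candidate.
task51 [Mon 22:00, Tue 23:00] → during → excluded.
task52 [Mon 22:00, Thu 06:00] → overlapped-by → excluded.
task53 [Fri 20:00, Fri 21:00] → after → candidate.
task54 [Tue 05:00, Tue 09:00] → during → excluded.
task56 [Sat 00:00, Sat 01:00] → after → candidate.
task57 [Tue 02:00, Thu 18:00] → overlapped-by → excluded.
task58 [Thu 14:00, Sat 05:00] → after → candidate.
task59 [Wed 23:00, Sat 18:00] → after → candidate.
Among candidates, earliest start is Wed 23:00 → task59.

task59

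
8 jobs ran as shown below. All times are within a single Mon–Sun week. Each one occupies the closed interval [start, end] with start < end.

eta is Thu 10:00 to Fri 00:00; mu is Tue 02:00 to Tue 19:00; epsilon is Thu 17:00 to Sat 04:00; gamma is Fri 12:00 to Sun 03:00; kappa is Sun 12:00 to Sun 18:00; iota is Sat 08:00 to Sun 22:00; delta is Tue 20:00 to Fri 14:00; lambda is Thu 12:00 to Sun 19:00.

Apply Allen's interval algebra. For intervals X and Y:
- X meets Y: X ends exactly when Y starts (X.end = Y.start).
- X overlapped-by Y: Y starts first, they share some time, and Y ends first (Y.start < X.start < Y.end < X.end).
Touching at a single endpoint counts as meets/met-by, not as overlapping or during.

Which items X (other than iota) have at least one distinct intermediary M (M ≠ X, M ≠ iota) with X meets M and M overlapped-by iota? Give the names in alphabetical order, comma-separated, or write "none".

none

Target iota = [Sat 08:00, Sun 22:00].
Intermediaries M with M overlapped-by iota: none.
Union: none.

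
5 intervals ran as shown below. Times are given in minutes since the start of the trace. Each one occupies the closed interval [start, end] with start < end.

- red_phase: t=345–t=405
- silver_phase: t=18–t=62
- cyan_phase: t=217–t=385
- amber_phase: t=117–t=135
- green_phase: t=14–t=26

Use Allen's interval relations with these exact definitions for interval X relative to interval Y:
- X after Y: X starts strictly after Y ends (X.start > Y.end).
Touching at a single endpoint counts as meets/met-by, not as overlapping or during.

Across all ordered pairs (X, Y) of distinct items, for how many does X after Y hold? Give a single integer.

Checking all 20 ordered pairs for relation 'after'; matching pairs in alphabetical order:
(amber_phase, green_phase): amber_phase after green_phase ✓
(amber_phase, silver_phase): amber_phase after silver_phase ✓
(cyan_phase, amber_phase): cyan_phase after amber_phase ✓
(cyan_phase, green_phase): cyan_phase after green_phase ✓
(cyan_phase, silver_phase): cyan_phase after silver_phase ✓
(red_phase, amber_phase): red_phase after amber_phase ✓
(red_phase, green_phase): red_phase after green_phase ✓
(red_phase, silver_phase): red_phase after silver_phase ✓
Count: 8.

8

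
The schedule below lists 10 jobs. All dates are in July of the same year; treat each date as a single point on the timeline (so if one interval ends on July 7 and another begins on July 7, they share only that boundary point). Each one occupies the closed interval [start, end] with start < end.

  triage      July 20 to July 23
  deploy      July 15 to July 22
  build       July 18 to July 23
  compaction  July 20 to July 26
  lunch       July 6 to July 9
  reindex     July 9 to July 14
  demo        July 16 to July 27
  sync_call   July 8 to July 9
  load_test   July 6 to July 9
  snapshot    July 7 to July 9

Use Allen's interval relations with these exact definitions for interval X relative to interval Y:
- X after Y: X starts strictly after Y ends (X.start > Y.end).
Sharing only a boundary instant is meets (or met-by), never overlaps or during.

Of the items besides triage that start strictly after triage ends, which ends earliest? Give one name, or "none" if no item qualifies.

none

Target triage = [July 20, July 23].
build [July 18, July 23] → finished-by → excluded.
compaction [July 20, July 26] → started-by → excluded.
demo [July 16, July 27] → contains → excluded.
deploy [July 15, July 22] → overlaps → excluded.
load_test [July 6, July 9] → before → excluded.
lunch [July 6, July 9] → before → excluded.
reindex [July 9, July 14] → before → excluded.
snapshot [July 7, July 9] → before → excluded.
sync_call [July 8, July 9] → before → excluded.
No candidates → none.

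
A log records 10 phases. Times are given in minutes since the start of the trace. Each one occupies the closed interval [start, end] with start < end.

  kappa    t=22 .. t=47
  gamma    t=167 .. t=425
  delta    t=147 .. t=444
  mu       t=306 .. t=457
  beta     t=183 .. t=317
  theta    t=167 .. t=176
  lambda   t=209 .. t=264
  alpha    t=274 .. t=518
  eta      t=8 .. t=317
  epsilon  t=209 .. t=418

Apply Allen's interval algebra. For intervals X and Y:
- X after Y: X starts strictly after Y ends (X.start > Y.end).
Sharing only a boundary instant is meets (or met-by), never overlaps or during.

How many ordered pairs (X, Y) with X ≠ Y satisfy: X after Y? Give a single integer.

15

Checking all 90 ordered pairs for relation 'after'; matching pairs in alphabetical order:
(alpha, kappa): alpha after kappa ✓
(alpha, lambda): alpha after lambda ✓
(alpha, theta): alpha after theta ✓
(beta, kappa): beta after kappa ✓
(beta, theta): beta after theta ✓
(delta, kappa): delta after kappa ✓
(epsilon, kappa): epsilon after kappa ✓
(epsilon, theta): epsilon after theta ✓
(gamma, kappa): gamma after kappa ✓
(lambda, kappa): lambda after kappa ✓
(lambda, theta): lambda after theta ✓
(mu, kappa): mu after kappa ✓
(mu, lambda): mu after lambda ✓
(mu, theta): mu after theta ✓
(theta, kappa): theta after kappa ✓
Count: 15.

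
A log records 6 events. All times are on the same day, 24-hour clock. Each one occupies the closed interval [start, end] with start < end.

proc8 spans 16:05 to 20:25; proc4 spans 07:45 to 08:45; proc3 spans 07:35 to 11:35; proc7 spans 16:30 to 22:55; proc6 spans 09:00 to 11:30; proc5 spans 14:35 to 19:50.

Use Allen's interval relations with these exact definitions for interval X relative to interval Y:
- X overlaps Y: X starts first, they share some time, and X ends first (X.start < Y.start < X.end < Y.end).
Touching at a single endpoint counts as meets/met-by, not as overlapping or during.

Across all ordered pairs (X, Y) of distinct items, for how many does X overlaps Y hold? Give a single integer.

3

Checking all 30 ordered pairs for relation 'overlaps'; matching pairs in alphabetical order:
(proc5, proc7): proc5 overlaps proc7 ✓
(proc5, proc8): proc5 overlaps proc8 ✓
(proc8, proc7): proc8 overlaps proc7 ✓
Count: 3.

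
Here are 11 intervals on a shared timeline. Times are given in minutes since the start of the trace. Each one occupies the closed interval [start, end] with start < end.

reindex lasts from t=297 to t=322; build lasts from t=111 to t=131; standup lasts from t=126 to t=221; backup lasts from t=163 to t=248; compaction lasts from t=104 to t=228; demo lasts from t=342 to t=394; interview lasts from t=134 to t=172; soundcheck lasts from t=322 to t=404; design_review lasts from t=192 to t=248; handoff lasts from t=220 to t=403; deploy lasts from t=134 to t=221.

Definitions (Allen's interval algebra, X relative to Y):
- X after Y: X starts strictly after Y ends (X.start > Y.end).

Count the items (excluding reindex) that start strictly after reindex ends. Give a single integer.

Target reindex = [t=297, t=322].
backup [t=163, t=248] → before → no.
build [t=111, t=131] → before → no.
compaction [t=104, t=228] → before → no.
demo [t=342, t=394] → after → counts.
deploy [t=134, t=221] → before → no.
design_review [t=192, t=248] → before → no.
handoff [t=220, t=403] → contains → no.
interview [t=134, t=172] → before → no.
soundcheck [t=322, t=404] → met-by → no.
standup [t=126, t=221] → before → no.
Total: 1.

1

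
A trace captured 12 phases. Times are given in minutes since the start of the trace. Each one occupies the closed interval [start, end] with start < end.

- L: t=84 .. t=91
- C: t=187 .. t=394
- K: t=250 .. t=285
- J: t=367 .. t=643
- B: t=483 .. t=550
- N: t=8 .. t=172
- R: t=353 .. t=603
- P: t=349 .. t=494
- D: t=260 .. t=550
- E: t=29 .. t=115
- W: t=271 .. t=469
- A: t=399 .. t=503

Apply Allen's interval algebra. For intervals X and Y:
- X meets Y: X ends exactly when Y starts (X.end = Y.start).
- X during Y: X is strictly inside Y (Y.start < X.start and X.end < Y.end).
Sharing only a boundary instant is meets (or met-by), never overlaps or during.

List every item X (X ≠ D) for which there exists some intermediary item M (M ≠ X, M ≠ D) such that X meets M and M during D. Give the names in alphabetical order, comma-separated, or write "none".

Target D = [t=260, t=550].
Intermediaries M with M during D: A, P, W.
Via A — items with X meets A: none.
Via P — items with X meets P: none.
Via W — items with X meets W: none.
Union: none.

none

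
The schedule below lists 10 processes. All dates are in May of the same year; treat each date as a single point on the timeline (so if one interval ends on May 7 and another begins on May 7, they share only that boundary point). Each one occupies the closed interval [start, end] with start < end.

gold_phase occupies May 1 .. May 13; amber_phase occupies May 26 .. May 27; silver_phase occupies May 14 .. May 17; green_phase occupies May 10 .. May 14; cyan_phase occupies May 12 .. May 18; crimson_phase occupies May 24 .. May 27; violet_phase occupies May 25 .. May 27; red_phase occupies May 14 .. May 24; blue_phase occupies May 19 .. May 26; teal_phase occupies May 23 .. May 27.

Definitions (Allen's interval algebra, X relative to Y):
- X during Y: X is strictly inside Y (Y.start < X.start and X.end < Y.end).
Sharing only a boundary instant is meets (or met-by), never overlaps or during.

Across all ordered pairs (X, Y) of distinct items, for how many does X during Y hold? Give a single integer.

1

Checking all 90 ordered pairs for relation 'during'; matching pairs in alphabetical order:
(silver_phase, cyan_phase): silver_phase during cyan_phase ✓
Count: 1.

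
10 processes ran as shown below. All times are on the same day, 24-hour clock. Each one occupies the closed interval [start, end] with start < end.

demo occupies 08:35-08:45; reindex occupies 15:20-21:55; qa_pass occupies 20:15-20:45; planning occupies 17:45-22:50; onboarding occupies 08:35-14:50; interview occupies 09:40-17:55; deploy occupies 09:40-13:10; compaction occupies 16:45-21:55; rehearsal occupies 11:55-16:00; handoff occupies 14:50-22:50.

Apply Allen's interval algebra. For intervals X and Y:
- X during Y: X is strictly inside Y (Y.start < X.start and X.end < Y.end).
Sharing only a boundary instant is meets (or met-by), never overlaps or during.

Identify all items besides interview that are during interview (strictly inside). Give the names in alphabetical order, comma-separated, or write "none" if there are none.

Target interview = [09:40, 17:55].
compaction [16:45, 21:55] → overlapped-by → no.
demo [08:35, 08:45] → before → no.
deploy [09:40, 13:10] → starts → no.
handoff [14:50, 22:50] → overlapped-by → no.
onboarding [08:35, 14:50] → overlaps → no.
planning [17:45, 22:50] → overlapped-by → no.
qa_pass [20:15, 20:45] → after → no.
rehearsal [11:55, 16:00] → during → yes.
reindex [15:20, 21:55] → overlapped-by → no.
Result: rehearsal.

rehearsal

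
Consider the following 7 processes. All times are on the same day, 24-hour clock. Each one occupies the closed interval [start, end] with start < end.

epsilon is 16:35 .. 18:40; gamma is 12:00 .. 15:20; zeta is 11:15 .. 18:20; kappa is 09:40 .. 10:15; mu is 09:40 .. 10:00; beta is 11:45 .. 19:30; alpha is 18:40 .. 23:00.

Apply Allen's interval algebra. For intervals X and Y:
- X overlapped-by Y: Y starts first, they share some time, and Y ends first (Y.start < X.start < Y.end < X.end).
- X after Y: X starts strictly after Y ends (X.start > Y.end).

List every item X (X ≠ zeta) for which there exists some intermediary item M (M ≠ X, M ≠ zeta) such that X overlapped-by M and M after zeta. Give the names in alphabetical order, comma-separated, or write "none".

none

Target zeta = [11:15, 18:20].
Intermediaries M with M after zeta: alpha.
Via alpha — items with X overlapped-by alpha: none.
Union: none.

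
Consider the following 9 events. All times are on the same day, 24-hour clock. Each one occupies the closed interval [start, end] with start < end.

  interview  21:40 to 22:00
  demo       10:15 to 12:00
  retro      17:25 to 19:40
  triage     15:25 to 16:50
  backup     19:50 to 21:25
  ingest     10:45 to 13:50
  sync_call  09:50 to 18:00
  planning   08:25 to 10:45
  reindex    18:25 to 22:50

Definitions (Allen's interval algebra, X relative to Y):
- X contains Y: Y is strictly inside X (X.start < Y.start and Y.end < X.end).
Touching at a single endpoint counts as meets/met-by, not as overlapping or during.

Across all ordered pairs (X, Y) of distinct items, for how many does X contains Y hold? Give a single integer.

Checking all 72 ordered pairs for relation 'contains'; matching pairs in alphabetical order:
(reindex, backup): reindex contains backup ✓
(reindex, interview): reindex contains interview ✓
(sync_call, demo): sync_call contains demo ✓
(sync_call, ingest): sync_call contains ingest ✓
(sync_call, triage): sync_call contains triage ✓
Count: 5.

5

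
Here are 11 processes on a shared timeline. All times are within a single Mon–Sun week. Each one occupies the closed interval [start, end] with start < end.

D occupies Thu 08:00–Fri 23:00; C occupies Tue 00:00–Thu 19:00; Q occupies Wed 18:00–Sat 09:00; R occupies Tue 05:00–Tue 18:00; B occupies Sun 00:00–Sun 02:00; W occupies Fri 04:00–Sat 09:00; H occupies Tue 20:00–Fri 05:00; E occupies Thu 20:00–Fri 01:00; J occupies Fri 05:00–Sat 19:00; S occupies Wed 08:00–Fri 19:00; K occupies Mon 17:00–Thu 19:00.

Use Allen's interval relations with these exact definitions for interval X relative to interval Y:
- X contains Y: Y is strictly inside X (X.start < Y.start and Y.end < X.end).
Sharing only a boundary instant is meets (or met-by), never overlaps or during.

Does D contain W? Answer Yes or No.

No

D = [Thu 08:00, Fri 23:00], W = [Fri 04:00, Sat 09:00].
Actual relation of D to W: overlaps.
Asked whether 'contains' holds → No.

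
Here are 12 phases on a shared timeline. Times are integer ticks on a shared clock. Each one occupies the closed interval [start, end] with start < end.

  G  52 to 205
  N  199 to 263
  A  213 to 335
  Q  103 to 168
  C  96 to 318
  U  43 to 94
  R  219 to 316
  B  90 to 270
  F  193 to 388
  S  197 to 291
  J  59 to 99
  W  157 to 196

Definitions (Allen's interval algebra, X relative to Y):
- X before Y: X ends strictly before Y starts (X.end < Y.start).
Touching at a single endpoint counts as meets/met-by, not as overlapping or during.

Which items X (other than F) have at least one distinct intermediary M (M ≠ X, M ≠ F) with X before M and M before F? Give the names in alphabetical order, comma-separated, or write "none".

Target F = [193, 388].
Intermediaries M with M before F: J, Q, U.
Via J — items with X before J: none.
Via Q — items with X before Q: J, U.
Via U — items with X before U: none.
Union: J, U.

J, U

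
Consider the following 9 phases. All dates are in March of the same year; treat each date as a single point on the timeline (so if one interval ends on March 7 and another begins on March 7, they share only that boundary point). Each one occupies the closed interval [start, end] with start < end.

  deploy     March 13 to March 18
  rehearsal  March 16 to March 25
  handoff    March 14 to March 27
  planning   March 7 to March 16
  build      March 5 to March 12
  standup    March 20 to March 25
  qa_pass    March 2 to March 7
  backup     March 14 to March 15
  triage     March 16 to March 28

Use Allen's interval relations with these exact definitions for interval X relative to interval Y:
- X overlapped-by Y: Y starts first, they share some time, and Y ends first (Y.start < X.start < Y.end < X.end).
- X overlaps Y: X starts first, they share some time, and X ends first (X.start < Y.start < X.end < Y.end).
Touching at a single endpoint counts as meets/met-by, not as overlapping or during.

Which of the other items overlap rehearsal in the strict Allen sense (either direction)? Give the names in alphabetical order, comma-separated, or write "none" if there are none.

deploy

Target rehearsal = [March 16, March 25].
backup [March 14, March 15] → before → no.
build [March 5, March 12] → before → no.
deploy [March 13, March 18] → overlaps → yes.
handoff [March 14, March 27] → contains → no.
planning [March 7, March 16] → meets → no.
qa_pass [March 2, March 7] → before → no.
standup [March 20, March 25] → finishes → no.
triage [March 16, March 28] → started-by → no.
Result: deploy.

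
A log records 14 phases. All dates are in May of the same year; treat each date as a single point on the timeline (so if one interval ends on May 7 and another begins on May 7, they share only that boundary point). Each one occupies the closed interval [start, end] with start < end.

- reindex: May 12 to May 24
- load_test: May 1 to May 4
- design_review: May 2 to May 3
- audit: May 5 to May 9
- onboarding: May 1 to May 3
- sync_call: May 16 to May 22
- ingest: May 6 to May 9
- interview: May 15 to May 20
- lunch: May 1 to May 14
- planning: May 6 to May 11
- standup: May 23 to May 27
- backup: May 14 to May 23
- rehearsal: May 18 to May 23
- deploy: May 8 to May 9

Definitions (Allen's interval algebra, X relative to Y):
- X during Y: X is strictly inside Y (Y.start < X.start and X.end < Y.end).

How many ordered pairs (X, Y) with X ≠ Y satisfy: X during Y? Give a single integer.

Checking all 182 ordered pairs for relation 'during'; matching pairs in alphabetical order:
(audit, lunch): audit during lunch ✓
(backup, reindex): backup during reindex ✓
(deploy, lunch): deploy during lunch ✓
(deploy, planning): deploy during planning ✓
(design_review, load_test): design_review during load_test ✓
(design_review, lunch): design_review during lunch ✓
(ingest, lunch): ingest during lunch ✓
(interview, backup): interview during backup ✓
(interview, reindex): interview during reindex ✓
(planning, lunch): planning during lunch ✓
(rehearsal, reindex): rehearsal during reindex ✓
(sync_call, backup): sync_call during backup ✓
(sync_call, reindex): sync_call during reindex ✓
Count: 13.

13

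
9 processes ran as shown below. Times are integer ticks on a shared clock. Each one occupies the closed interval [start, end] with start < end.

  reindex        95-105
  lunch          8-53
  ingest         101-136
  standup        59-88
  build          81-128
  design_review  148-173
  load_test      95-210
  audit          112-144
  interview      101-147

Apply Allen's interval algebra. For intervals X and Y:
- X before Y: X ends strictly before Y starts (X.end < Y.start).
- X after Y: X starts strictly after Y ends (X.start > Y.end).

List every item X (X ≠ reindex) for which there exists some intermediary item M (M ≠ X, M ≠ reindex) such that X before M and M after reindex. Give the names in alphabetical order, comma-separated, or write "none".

Target reindex = [95, 105].
Intermediaries M with M after reindex: audit, design_review.
Via audit — items with X before audit: lunch, standup.
Via design_review — items with X before design_review: audit, build, ingest, interview, lunch, standup.
Union: audit, build, ingest, interview, lunch, standup.

audit, build, ingest, interview, lunch, standup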